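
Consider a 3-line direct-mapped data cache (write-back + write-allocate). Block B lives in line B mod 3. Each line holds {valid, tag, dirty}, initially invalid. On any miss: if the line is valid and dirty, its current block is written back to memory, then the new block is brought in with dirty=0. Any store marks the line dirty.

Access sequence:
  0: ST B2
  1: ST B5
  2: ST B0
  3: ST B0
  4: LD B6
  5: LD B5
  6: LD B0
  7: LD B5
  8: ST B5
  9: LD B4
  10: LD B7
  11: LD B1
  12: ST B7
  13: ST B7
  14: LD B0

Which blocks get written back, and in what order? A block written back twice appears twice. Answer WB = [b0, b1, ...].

  0 | W B2 → L2 miss [D]
  1 | W B5 → L2 miss wb→B2 [D]
  2 | W B0 → L0 miss [D]
  3 | W B0 → L0 hit [D]
  4 | R B6 → L0 miss wb→B0 [-]
  5 | R B5 → L2 hit [D]
  6 | R B0 → L0 miss [-]
  7 | R B5 → L2 hit [D]
  8 | W B5 → L2 hit [D]
  9 | R B4 → L1 miss [-]
  10 | R B7 → L1 miss [-]
  11 | R B1 → L1 miss [-]
  12 | W B7 → L1 miss [D]
  13 | W B7 → L1 hit [D]
  14 | R B0 → L0 hit [-]

WB = [2, 0]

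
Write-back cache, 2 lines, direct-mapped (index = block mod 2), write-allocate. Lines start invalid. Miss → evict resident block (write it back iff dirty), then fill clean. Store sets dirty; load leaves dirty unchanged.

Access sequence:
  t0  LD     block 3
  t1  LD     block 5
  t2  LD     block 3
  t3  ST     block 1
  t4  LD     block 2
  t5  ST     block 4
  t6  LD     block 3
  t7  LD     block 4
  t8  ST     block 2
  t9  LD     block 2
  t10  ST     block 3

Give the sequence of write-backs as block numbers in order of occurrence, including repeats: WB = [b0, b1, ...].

WB = [1, 4]

  0 | R B3 → L1 miss [-]
  1 | R B5 → L1 miss [-]
  2 | R B3 → L1 miss [-]
  3 | W B1 → L1 miss [D]
  4 | R B2 → L0 miss [-]
  5 | W B4 → L0 miss [D]
  6 | R B3 → L1 miss wb→B1 [-]
  7 | R B4 → L0 hit [D]
  8 | W B2 → L0 miss wb→B4 [D]
  9 | R B2 → L0 hit [D]
  10 | W B3 → L1 hit [D]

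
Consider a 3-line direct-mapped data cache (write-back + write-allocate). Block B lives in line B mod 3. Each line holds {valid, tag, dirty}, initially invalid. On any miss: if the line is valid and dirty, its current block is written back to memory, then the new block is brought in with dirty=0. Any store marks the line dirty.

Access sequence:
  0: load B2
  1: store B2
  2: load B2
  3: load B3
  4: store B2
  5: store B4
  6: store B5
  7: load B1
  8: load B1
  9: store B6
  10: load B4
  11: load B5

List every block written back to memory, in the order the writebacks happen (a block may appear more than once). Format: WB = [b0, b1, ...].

WB = [2, 4]

0: R B2 → L2 miss [-]
1: W B2 → L2 hit [D]
2: R B2 → L2 hit [D]
3: R B3 → L0 miss [-]
4: W B2 → L2 hit [D]
5: W B4 → L1 miss [D]
6: W B5 → L2 miss wb→B2 [D]
7: R B1 → L1 miss wb→B4 [-]
8: R B1 → L1 hit [-]
9: W B6 → L0 miss [D]
10: R B4 → L1 miss [-]
11: R B5 → L2 hit [D]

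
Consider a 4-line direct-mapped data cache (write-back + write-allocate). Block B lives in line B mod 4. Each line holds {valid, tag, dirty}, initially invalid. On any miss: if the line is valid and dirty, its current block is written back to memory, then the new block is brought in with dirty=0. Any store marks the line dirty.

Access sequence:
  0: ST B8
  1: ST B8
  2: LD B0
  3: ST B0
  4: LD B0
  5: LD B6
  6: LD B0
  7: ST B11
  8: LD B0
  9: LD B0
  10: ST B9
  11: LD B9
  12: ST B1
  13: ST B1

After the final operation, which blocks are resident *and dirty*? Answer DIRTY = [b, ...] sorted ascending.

DIRTY = [0, 1, 11]

0: W B8 → L0 miss [D]
1: W B8 → L0 hit [D]
2: R B0 → L0 miss wb→B8 [-]
3: W B0 → L0 hit [D]
4: R B0 → L0 hit [D]
5: R B6 → L2 miss [-]
6: R B0 → L0 hit [D]
7: W B11 → L3 miss [D]
8: R B0 → L0 hit [D]
9: R B0 → L0 hit [D]
10: W B9 → L1 miss [D]
11: R B9 → L1 hit [D]
12: W B1 → L1 miss wb→B9 [D]
13: W B1 → L1 hit [D]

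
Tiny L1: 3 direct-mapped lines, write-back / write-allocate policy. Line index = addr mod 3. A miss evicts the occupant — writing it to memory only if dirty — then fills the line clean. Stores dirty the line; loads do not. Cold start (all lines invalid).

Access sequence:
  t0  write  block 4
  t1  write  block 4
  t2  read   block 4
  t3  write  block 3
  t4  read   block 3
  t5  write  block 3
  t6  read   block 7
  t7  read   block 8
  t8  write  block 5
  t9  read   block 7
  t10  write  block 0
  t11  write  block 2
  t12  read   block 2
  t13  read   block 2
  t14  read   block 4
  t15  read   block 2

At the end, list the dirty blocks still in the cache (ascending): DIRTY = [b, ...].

0: W B4 → L1 miss [D]
1: W B4 → L1 hit [D]
2: R B4 → L1 hit [D]
3: W B3 → L0 miss [D]
4: R B3 → L0 hit [D]
5: W B3 → L0 hit [D]
6: R B7 → L1 miss wb→B4 [-]
7: R B8 → L2 miss [-]
8: W B5 → L2 miss [D]
9: R B7 → L1 hit [-]
10: W B0 → L0 miss wb→B3 [D]
11: W B2 → L2 miss wb→B5 [D]
12: R B2 → L2 hit [D]
13: R B2 → L2 hit [D]
14: R B4 → L1 miss [-]
15: R B2 → L2 hit [D]

DIRTY = [0, 2]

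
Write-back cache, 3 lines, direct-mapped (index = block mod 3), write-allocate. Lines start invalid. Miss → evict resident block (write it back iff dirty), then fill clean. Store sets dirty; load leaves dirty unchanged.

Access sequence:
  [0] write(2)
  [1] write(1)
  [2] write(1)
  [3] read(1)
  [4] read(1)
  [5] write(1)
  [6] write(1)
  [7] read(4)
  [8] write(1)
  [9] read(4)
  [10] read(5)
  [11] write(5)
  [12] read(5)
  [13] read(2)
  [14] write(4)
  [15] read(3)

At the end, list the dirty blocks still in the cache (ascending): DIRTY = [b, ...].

  0 | W B2 → L2 miss [D]
  1 | W B1 → L1 miss [D]
  2 | W B1 → L1 hit [D]
  3 | R B1 → L1 hit [D]
  4 | R B1 → L1 hit [D]
  5 | W B1 → L1 hit [D]
  6 | W B1 → L1 hit [D]
  7 | R B4 → L1 miss wb→B1 [-]
  8 | W B1 → L1 miss [D]
  9 | R B4 → L1 miss wb→B1 [-]
  10 | R B5 → L2 miss wb→B2 [-]
  11 | W B5 → L2 hit [D]
  12 | R B5 → L2 hit [D]
  13 | R B2 → L2 miss wb→B5 [-]
  14 | W B4 → L1 hit [D]
  15 | R B3 → L0 miss [-]

DIRTY = [4]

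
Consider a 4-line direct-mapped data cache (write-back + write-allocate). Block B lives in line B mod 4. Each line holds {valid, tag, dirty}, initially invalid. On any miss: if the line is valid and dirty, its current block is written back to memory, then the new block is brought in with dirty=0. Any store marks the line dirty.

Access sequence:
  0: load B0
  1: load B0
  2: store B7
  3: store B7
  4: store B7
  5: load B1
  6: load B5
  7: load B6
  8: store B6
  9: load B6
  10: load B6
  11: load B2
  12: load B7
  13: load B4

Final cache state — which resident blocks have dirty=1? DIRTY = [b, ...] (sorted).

DIRTY = [7]

  0 | R B0 → L0 miss [-]
  1 | R B0 → L0 hit [-]
  2 | W B7 → L3 miss [D]
  3 | W B7 → L3 hit [D]
  4 | W B7 → L3 hit [D]
  5 | R B1 → L1 miss [-]
  6 | R B5 → L1 miss [-]
  7 | R B6 → L2 miss [-]
  8 | W B6 → L2 hit [D]
  9 | R B6 → L2 hit [D]
  10 | R B6 → L2 hit [D]
  11 | R B2 → L2 miss wb→B6 [-]
  12 | R B7 → L3 hit [D]
  13 | R B4 → L0 miss [-]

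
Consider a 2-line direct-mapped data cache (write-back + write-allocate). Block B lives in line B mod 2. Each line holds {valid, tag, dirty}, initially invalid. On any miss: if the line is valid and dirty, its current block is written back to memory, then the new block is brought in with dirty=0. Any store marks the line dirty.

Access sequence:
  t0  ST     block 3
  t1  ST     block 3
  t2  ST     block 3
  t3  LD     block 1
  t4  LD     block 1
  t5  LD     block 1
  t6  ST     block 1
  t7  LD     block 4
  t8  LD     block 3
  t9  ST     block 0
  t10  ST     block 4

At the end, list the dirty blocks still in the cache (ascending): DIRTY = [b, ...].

DIRTY = [4]

0: W B3 -> L1 miss  d=D]
1: W B3 -> L1 hit  d=D]
2: W B3 -> L1 hit  d=D]
3: R B1 -> L1 miss wb->B3  d=-]
4: R B1 -> L1 hit  d=-]
5: R B1 -> L1 hit  d=-]
6: W B1 -> L1 hit  d=D]
7: R B4 -> L0 miss  d=-]
8: R B3 -> L1 miss wb->B1  d=-]
9: W B0 -> L0 miss  d=D]
10: W B4 -> L0 miss wb->B0  d=D]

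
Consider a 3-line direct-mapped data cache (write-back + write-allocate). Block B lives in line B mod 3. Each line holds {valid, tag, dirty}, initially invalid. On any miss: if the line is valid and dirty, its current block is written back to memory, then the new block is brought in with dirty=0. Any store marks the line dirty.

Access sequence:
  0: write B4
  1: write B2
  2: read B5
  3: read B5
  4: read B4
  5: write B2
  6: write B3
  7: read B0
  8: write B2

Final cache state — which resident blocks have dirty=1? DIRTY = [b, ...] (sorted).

DIRTY = [2, 4]

0: W B4 → L1 miss [D]
1: W B2 → L2 miss [D]
2: R B5 → L2 miss wb→B2 [-]
3: R B5 → L2 hit [-]
4: R B4 → L1 hit [D]
5: W B2 → L2 miss [D]
6: W B3 → L0 miss [D]
7: R B0 → L0 miss wb→B3 [-]
8: W B2 → L2 hit [D]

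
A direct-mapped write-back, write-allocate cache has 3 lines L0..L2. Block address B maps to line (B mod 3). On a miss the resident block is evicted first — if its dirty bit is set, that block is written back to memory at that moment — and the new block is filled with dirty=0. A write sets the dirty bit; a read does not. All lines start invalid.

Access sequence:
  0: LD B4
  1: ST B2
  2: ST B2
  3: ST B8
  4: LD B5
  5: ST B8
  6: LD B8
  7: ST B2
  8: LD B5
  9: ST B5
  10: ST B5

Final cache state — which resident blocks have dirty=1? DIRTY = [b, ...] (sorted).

DIRTY = [5]

  0 | R B4 → L1 miss [-]
  1 | W B2 → L2 miss [D]
  2 | W B2 → L2 hit [D]
  3 | W B8 → L2 miss wb→B2 [D]
  4 | R B5 → L2 miss wb→B8 [-]
  5 | W B8 → L2 miss [D]
  6 | R B8 → L2 hit [D]
  7 | W B2 → L2 miss wb→B8 [D]
  8 | R B5 → L2 miss wb→B2 [-]
  9 | W B5 → L2 hit [D]
  10 | W B5 → L2 hit [D]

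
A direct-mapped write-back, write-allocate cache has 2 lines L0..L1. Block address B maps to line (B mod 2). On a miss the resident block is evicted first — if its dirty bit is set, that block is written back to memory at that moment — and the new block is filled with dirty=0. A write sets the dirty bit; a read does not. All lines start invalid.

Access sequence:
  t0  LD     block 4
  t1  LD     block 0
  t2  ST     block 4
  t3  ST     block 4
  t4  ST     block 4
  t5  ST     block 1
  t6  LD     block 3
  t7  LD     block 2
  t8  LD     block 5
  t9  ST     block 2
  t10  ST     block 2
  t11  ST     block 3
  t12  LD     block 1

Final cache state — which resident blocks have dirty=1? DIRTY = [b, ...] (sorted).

  0 | R B4 → L0 miss [-]
  1 | R B0 → L0 miss [-]
  2 | W B4 → L0 miss [D]
  3 | W B4 → L0 hit [D]
  4 | W B4 → L0 hit [D]
  5 | W B1 → L1 miss [D]
  6 | R B3 → L1 miss wb→B1 [-]
  7 | R B2 → L0 miss wb→B4 [-]
  8 | R B5 → L1 miss [-]
  9 | W B2 → L0 hit [D]
  10 | W B2 → L0 hit [D]
  11 | W B3 → L1 miss [D]
  12 | R B1 → L1 miss wb→B3 [-]

DIRTY = [2]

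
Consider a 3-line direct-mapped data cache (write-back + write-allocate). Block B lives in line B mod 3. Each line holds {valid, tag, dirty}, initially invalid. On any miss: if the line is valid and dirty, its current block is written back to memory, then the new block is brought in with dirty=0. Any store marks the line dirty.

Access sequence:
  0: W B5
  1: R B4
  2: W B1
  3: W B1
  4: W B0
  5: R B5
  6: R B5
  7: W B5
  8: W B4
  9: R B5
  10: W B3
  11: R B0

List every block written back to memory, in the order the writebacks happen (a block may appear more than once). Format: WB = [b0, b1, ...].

WB = [1, 0, 3]

0: W B5 -> L2 miss  d=D]
1: R B4 -> L1 miss  d=-]
2: W B1 -> L1 miss  d=D]
3: W B1 -> L1 hit  d=D]
4: W B0 -> L0 miss  d=D]
5: R B5 -> L2 hit  d=D]
6: R B5 -> L2 hit  d=D]
7: W B5 -> L2 hit  d=D]
8: W B4 -> L1 miss wb->B1  d=D]
9: R B5 -> L2 hit  d=D]
10: W B3 -> L0 miss wb->B0  d=D]
11: R B0 -> L0 miss wb->B3  d=-]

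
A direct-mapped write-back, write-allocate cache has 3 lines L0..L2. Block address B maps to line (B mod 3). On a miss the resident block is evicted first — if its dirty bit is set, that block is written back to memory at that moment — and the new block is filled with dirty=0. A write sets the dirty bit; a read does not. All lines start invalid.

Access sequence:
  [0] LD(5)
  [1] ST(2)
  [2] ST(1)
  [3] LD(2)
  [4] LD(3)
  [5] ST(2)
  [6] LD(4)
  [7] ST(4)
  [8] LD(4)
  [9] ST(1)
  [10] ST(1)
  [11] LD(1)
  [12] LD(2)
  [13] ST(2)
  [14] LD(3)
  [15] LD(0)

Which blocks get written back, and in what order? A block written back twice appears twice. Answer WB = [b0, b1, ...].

WB = [1, 4]

  0 | R B5 → L2 miss [-]
  1 | W B2 → L2 miss [D]
  2 | W B1 → L1 miss [D]
  3 | R B2 → L2 hit [D]
  4 | R B3 → L0 miss [-]
  5 | W B2 → L2 hit [D]
  6 | R B4 → L1 miss wb→B1 [-]
  7 | W B4 → L1 hit [D]
  8 | R B4 → L1 hit [D]
  9 | W B1 → L1 miss wb→B4 [D]
  10 | W B1 → L1 hit [D]
  11 | R B1 → L1 hit [D]
  12 | R B2 → L2 hit [D]
  13 | W B2 → L2 hit [D]
  14 | R B3 → L0 hit [-]
  15 | R B0 → L0 miss [-]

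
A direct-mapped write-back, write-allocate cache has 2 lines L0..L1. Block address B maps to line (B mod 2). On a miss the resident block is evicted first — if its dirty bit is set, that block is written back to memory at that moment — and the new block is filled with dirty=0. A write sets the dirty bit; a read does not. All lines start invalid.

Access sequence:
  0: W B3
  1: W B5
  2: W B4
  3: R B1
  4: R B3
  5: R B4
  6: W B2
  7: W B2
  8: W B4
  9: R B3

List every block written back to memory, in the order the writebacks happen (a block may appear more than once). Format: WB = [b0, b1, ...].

0: W B3 -> L1 miss  d=D]
1: W B5 -> L1 miss wb->B3  d=D]
2: W B4 -> L0 miss  d=D]
3: R B1 -> L1 miss wb->B5  d=-]
4: R B3 -> L1 miss  d=-]
5: R B4 -> L0 hit  d=D]
6: W B2 -> L0 miss wb->B4  d=D]
7: W B2 -> L0 hit  d=D]
8: W B4 -> L0 miss wb->B2  d=D]
9: R B3 -> L1 hit  d=-]

WB = [3, 5, 4, 2]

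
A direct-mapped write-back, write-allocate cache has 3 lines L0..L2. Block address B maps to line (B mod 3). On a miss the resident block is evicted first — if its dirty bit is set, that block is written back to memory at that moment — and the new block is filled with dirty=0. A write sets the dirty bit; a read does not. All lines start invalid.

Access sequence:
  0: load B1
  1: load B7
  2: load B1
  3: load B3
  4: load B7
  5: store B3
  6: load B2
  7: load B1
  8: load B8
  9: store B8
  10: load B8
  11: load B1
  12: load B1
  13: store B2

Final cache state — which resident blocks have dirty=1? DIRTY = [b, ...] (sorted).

0: R B1 -> L1 miss  d=-]
1: R B7 -> L1 miss  d=-]
2: R B1 -> L1 miss  d=-]
3: R B3 -> L0 miss  d=-]
4: R B7 -> L1 miss  d=-]
5: W B3 -> L0 hit  d=D]
6: R B2 -> L2 miss  d=-]
7: R B1 -> L1 miss  d=-]
8: R B8 -> L2 miss  d=-]
9: W B8 -> L2 hit  d=D]
10: R B8 -> L2 hit  d=D]
11: R B1 -> L1 hit  d=-]
12: R B1 -> L1 hit  d=-]
13: W B2 -> L2 miss wb->B8  d=D]

DIRTY = [2, 3]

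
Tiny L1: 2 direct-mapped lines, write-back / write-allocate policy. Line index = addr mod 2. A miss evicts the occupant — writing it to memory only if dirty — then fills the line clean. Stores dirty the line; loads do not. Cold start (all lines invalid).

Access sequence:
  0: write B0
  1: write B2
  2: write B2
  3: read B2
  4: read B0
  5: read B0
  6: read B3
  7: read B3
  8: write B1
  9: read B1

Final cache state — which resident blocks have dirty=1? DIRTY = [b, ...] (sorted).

DIRTY = [1]

0: W B0 → L0 miss [D]
1: W B2 → L0 miss wb→B0 [D]
2: W B2 → L0 hit [D]
3: R B2 → L0 hit [D]
4: R B0 → L0 miss wb→B2 [-]
5: R B0 → L0 hit [-]
6: R B3 → L1 miss [-]
7: R B3 → L1 hit [-]
8: W B1 → L1 miss [D]
9: R B1 → L1 hit [D]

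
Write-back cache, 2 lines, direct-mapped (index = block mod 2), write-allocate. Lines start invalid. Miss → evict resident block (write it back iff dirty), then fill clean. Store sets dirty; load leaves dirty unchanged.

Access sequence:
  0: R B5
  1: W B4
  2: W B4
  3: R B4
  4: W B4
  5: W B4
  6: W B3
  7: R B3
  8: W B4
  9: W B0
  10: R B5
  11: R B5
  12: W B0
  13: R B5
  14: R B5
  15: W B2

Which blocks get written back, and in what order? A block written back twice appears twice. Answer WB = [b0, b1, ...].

0: R B5 -> L1 miss  d=-]
1: W B4 -> L0 miss  d=D]
2: W B4 -> L0 hit  d=D]
3: R B4 -> L0 hit  d=D]
4: W B4 -> L0 hit  d=D]
5: W B4 -> L0 hit  d=D]
6: W B3 -> L1 miss  d=D]
7: R B3 -> L1 hit  d=D]
8: W B4 -> L0 hit  d=D]
9: W B0 -> L0 miss wb->B4  d=D]
10: R B5 -> L1 miss wb->B3  d=-]
11: R B5 -> L1 hit  d=-]
12: W B0 -> L0 hit  d=D]
13: R B5 -> L1 hit  d=-]
14: R B5 -> L1 hit  d=-]
15: W B2 -> L0 miss wb->B0  d=D]

WB = [4, 3, 0]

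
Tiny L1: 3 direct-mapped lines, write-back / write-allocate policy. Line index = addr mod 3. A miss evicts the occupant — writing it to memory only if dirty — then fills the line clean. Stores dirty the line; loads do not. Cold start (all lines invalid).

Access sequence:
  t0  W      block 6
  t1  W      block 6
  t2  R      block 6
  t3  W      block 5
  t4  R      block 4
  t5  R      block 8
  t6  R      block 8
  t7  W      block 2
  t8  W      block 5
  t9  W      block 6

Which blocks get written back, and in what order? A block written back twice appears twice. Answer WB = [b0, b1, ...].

0: W B6 -> L0 miss  d=D]
1: W B6 -> L0 hit  d=D]
2: R B6 -> L0 hit  d=D]
3: W B5 -> L2 miss  d=D]
4: R B4 -> L1 miss  d=-]
5: R B8 -> L2 miss wb->B5  d=-]
6: R B8 -> L2 hit  d=-]
7: W B2 -> L2 miss  d=D]
8: W B5 -> L2 miss wb->B2  d=D]
9: W B6 -> L0 hit  d=D]

WB = [5, 2]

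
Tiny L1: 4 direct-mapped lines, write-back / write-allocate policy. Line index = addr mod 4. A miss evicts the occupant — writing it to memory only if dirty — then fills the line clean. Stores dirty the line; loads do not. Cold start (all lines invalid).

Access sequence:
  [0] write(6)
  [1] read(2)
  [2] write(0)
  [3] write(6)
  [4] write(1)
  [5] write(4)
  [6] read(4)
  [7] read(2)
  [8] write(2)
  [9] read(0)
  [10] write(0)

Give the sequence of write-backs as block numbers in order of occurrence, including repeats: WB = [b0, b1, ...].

WB = [6, 0, 6, 4]

0: W B6 -> L2 miss  d=D]
1: R B2 -> L2 miss wb->B6  d=-]
2: W B0 -> L0 miss  d=D]
3: W B6 -> L2 miss  d=D]
4: W B1 -> L1 miss  d=D]
5: W B4 -> L0 miss wb->B0  d=D]
6: R B4 -> L0 hit  d=D]
7: R B2 -> L2 miss wb->B6  d=-]
8: W B2 -> L2 hit  d=D]
9: R B0 -> L0 miss wb->B4  d=-]
10: W B0 -> L0 hit  d=D]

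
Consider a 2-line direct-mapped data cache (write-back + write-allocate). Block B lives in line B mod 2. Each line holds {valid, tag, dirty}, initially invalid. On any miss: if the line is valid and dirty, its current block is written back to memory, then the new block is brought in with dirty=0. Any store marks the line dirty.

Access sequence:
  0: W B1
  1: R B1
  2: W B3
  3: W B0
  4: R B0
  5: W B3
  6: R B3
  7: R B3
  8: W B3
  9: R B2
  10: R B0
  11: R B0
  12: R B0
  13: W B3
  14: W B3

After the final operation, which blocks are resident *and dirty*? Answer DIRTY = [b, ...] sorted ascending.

DIRTY = [3]

  0 | W B1 → L1 miss [D]
  1 | R B1 → L1 hit [D]
  2 | W B3 → L1 miss wb→B1 [D]
  3 | W B0 → L0 miss [D]
  4 | R B0 → L0 hit [D]
  5 | W B3 → L1 hit [D]
  6 | R B3 → L1 hit [D]
  7 | R B3 → L1 hit [D]
  8 | W B3 → L1 hit [D]
  9 | R B2 → L0 miss wb→B0 [-]
  10 | R B0 → L0 miss [-]
  11 | R B0 → L0 hit [-]
  12 | R B0 → L0 hit [-]
  13 | W B3 → L1 hit [D]
  14 | W B3 → L1 hit [D]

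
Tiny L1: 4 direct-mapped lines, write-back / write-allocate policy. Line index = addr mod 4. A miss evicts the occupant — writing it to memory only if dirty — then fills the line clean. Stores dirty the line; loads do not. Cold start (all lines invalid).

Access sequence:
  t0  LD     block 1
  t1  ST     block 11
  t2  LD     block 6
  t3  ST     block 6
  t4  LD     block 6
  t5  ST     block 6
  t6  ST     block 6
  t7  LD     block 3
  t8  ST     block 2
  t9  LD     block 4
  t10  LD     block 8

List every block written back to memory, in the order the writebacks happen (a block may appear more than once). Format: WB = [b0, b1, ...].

  0 | R B1 → L1 miss [-]
  1 | W B11 → L3 miss [D]
  2 | R B6 → L2 miss [-]
  3 | W B6 → L2 hit [D]
  4 | R B6 → L2 hit [D]
  5 | W B6 → L2 hit [D]
  6 | W B6 → L2 hit [D]
  7 | R B3 → L3 miss wb→B11 [-]
  8 | W B2 → L2 miss wb→B6 [D]
  9 | R B4 → L0 miss [-]
  10 | R B8 → L0 miss [-]

WB = [11, 6]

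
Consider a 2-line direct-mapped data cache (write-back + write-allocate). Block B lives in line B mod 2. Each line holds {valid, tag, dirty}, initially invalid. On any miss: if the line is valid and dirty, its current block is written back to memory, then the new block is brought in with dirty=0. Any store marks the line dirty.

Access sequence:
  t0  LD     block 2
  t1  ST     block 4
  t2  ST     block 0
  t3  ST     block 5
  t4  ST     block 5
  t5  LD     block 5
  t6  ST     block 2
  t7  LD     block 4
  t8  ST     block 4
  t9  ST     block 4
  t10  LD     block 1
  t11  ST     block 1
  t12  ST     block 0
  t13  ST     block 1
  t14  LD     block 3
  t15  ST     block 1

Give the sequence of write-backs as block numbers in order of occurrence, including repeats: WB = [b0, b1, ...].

0: R B2 -> L0 miss  d=-]
1: W B4 -> L0 miss  d=D]
2: W B0 -> L0 miss wb->B4  d=D]
3: W B5 -> L1 miss  d=D]
4: W B5 -> L1 hit  d=D]
5: R B5 -> L1 hit  d=D]
6: W B2 -> L0 miss wb->B0  d=D]
7: R B4 -> L0 miss wb->B2  d=-]
8: W B4 -> L0 hit  d=D]
9: W B4 -> L0 hit  d=D]
10: R B1 -> L1 miss wb->B5  d=-]
11: W B1 -> L1 hit  d=D]
12: W B0 -> L0 miss wb->B4  d=D]
13: W B1 -> L1 hit  d=D]
14: R B3 -> L1 miss wb->B1  d=-]
15: W B1 -> L1 miss  d=D]

WB = [4, 0, 2, 5, 4, 1]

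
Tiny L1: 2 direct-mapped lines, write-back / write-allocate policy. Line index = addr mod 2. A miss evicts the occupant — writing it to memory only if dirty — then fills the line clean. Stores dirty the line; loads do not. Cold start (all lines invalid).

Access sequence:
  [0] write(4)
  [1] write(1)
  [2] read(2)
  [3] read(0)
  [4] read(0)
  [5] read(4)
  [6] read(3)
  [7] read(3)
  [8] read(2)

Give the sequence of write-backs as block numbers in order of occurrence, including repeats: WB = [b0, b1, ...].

WB = [4, 1]

  0 | W B4 → L0 miss [D]
  1 | W B1 → L1 miss [D]
  2 | R B2 → L0 miss wb→B4 [-]
  3 | R B0 → L0 miss [-]
  4 | R B0 → L0 hit [-]
  5 | R B4 → L0 miss [-]
  6 | R B3 → L1 miss wb→B1 [-]
  7 | R B3 → L1 hit [-]
  8 | R B2 → L0 miss [-]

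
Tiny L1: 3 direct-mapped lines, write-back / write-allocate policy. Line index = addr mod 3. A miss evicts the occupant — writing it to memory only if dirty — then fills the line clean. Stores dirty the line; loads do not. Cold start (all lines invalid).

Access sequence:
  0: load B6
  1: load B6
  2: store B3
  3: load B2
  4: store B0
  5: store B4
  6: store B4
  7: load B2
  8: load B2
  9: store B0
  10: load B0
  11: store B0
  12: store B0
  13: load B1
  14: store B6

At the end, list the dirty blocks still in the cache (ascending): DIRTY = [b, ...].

0: R B6 -> L0 miss  d=-]
1: R B6 -> L0 hit  d=-]
2: W B3 -> L0 miss  d=D]
3: R B2 -> L2 miss  d=-]
4: W B0 -> L0 miss wb->B3  d=D]
5: W B4 -> L1 miss  d=D]
6: W B4 -> L1 hit  d=D]
7: R B2 -> L2 hit  d=-]
8: R B2 -> L2 hit  d=-]
9: W B0 -> L0 hit  d=D]
10: R B0 -> L0 hit  d=D]
11: W B0 -> L0 hit  d=D]
12: W B0 -> L0 hit  d=D]
13: R B1 -> L1 miss wb->B4  d=-]
14: W B6 -> L0 miss wb->B0  d=D]

DIRTY = [6]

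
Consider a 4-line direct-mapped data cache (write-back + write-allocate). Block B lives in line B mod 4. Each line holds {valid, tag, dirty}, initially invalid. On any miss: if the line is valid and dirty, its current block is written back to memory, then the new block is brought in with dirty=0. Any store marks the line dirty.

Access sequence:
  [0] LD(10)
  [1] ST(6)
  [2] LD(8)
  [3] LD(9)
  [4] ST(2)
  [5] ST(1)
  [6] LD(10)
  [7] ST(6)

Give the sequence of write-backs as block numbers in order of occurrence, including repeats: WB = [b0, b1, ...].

0: R B10 → L2 miss [-]
1: W B6 → L2 miss [D]
2: R B8 → L0 miss [-]
3: R B9 → L1 miss [-]
4: W B2 → L2 miss wb→B6 [D]
5: W B1 → L1 miss [D]
6: R B10 → L2 miss wb→B2 [-]
7: W B6 → L2 miss [D]

WB = [6, 2]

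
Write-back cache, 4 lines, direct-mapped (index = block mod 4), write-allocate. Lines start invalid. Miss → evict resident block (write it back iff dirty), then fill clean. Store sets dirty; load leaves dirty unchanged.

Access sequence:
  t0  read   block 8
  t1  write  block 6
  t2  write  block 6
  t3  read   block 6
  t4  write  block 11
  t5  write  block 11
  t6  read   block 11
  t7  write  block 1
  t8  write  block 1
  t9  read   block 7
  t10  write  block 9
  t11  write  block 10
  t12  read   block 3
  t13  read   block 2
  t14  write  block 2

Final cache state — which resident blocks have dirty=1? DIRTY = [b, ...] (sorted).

DIRTY = [2, 9]

  0 | R B8 → L0 miss [-]
  1 | W B6 → L2 miss [D]
  2 | W B6 → L2 hit [D]
  3 | R B6 → L2 hit [D]
  4 | W B11 → L3 miss [D]
  5 | W B11 → L3 hit [D]
  6 | R B11 → L3 hit [D]
  7 | W B1 → L1 miss [D]
  8 | W B1 → L1 hit [D]
  9 | R B7 → L3 miss wb→B11 [-]
  10 | W B9 → L1 miss wb→B1 [D]
  11 | W B10 → L2 miss wb→B6 [D]
  12 | R B3 → L3 miss [-]
  13 | R B2 → L2 miss wb→B10 [-]
  14 | W B2 → L2 hit [D]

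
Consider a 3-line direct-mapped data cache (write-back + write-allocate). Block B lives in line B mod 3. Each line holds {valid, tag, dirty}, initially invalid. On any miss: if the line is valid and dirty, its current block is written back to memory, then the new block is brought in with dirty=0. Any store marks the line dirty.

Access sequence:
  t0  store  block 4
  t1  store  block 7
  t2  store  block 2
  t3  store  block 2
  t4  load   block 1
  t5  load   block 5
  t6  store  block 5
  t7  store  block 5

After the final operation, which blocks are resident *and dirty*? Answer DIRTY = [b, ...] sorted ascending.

0: W B4 → L1 miss [D]
1: W B7 → L1 miss wb→B4 [D]
2: W B2 → L2 miss [D]
3: W B2 → L2 hit [D]
4: R B1 → L1 miss wb→B7 [-]
5: R B5 → L2 miss wb→B2 [-]
6: W B5 → L2 hit [D]
7: W B5 → L2 hit [D]

DIRTY = [5]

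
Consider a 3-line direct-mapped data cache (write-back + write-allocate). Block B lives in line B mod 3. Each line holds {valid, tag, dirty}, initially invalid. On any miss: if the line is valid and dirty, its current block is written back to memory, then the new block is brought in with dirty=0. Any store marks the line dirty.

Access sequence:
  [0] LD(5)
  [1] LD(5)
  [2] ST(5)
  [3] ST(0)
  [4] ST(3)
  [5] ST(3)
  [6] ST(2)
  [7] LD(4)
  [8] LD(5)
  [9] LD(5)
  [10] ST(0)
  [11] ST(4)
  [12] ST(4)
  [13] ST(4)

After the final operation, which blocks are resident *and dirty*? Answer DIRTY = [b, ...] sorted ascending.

DIRTY = [0, 4]

0: R B5 -> L2 miss  d=-]
1: R B5 -> L2 hit  d=-]
2: W B5 -> L2 hit  d=D]
3: W B0 -> L0 miss  d=D]
4: W B3 -> L0 miss wb->B0  d=D]
5: W B3 -> L0 hit  d=D]
6: W B2 -> L2 miss wb->B5  d=D]
7: R B4 -> L1 miss  d=-]
8: R B5 -> L2 miss wb->B2  d=-]
9: R B5 -> L2 hit  d=-]
10: W B0 -> L0 miss wb->B3  d=D]
11: W B4 -> L1 hit  d=D]
12: W B4 -> L1 hit  d=D]
13: W B4 -> L1 hit  d=D]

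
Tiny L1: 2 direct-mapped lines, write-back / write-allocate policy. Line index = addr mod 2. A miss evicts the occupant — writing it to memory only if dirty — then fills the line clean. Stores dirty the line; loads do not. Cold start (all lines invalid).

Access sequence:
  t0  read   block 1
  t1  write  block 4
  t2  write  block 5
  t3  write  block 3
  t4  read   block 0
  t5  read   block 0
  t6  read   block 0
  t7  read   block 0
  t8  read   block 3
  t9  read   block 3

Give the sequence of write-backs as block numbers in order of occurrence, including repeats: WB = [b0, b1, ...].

0: R B1 → L1 miss [-]
1: W B4 → L0 miss [D]
2: W B5 → L1 miss [D]
3: W B3 → L1 miss wb→B5 [D]
4: R B0 → L0 miss wb→B4 [-]
5: R B0 → L0 hit [-]
6: R B0 → L0 hit [-]
7: R B0 → L0 hit [-]
8: R B3 → L1 hit [D]
9: R B3 → L1 hit [D]

WB = [5, 4]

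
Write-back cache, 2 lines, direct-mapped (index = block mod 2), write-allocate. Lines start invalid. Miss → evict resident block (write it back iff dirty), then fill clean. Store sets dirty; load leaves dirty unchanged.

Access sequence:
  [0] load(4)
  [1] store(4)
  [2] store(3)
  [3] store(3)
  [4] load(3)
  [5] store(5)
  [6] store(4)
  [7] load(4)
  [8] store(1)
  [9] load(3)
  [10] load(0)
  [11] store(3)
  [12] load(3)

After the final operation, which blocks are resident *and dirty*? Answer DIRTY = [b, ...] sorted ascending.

  0 | R B4 → L0 miss [-]
  1 | W B4 → L0 hit [D]
  2 | W B3 → L1 miss [D]
  3 | W B3 → L1 hit [D]
  4 | R B3 → L1 hit [D]
  5 | W B5 → L1 miss wb→B3 [D]
  6 | W B4 → L0 hit [D]
  7 | R B4 → L0 hit [D]
  8 | W B1 → L1 miss wb→B5 [D]
  9 | R B3 → L1 miss wb→B1 [-]
  10 | R B0 → L0 miss wb→B4 [-]
  11 | W B3 → L1 hit [D]
  12 | R B3 → L1 hit [D]

DIRTY = [3]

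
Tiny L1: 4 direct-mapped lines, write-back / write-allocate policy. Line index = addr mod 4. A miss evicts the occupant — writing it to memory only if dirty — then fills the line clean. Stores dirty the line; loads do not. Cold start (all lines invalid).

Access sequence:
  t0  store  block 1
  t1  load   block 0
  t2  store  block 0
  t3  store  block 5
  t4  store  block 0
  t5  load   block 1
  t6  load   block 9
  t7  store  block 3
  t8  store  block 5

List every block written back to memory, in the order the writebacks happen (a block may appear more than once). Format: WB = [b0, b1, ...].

WB = [1, 5]

  0 | W B1 → L1 miss [D]
  1 | R B0 → L0 miss [-]
  2 | W B0 → L0 hit [D]
  3 | W B5 → L1 miss wb→B1 [D]
  4 | W B0 → L0 hit [D]
  5 | R B1 → L1 miss wb→B5 [-]
  6 | R B9 → L1 miss [-]
  7 | W B3 → L3 miss [D]
  8 | W B5 → L1 miss [D]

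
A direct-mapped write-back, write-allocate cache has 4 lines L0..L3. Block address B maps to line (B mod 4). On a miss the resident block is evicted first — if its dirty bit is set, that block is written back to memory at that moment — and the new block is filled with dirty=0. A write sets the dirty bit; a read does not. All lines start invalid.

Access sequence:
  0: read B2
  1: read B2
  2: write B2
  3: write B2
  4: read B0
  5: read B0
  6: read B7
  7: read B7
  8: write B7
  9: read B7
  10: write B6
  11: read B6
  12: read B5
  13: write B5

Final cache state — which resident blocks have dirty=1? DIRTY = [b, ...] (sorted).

0: R B2 -> L2 miss  d=-]
1: R B2 -> L2 hit  d=-]
2: W B2 -> L2 hit  d=D]
3: W B2 -> L2 hit  d=D]
4: R B0 -> L0 miss  d=-]
5: R B0 -> L0 hit  d=-]
6: R B7 -> L3 miss  d=-]
7: R B7 -> L3 hit  d=-]
8: W B7 -> L3 hit  d=D]
9: R B7 -> L3 hit  d=D]
10: W B6 -> L2 miss wb->B2  d=D]
11: R B6 -> L2 hit  d=D]
12: R B5 -> L1 miss  d=-]
13: W B5 -> L1 hit  d=D]

DIRTY = [5, 6, 7]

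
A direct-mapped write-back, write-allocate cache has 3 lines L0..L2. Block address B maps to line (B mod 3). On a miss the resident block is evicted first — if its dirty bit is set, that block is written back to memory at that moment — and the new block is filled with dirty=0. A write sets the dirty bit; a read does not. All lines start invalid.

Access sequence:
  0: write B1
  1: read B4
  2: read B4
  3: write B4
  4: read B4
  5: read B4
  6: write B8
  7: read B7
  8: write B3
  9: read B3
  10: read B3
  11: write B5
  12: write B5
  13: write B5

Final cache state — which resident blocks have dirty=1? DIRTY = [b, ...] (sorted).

DIRTY = [3, 5]

0: W B1 -> L1 miss  d=D]
1: R B4 -> L1 miss wb->B1  d=-]
2: R B4 -> L1 hit  d=-]
3: W B4 -> L1 hit  d=D]
4: R B4 -> L1 hit  d=D]
5: R B4 -> L1 hit  d=D]
6: W B8 -> L2 miss  d=D]
7: R B7 -> L1 miss wb->B4  d=-]
8: W B3 -> L0 miss  d=D]
9: R B3 -> L0 hit  d=D]
10: R B3 -> L0 hit  d=D]
11: W B5 -> L2 miss wb->B8  d=D]
12: W B5 -> L2 hit  d=D]
13: W B5 -> L2 hit  d=D]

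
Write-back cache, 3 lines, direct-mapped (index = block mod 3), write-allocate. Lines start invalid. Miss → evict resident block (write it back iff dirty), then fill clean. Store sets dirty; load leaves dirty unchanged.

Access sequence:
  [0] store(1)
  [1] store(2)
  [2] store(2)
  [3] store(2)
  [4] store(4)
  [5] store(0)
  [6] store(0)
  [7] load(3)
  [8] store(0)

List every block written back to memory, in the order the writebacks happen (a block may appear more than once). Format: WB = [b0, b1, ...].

0: W B1 -> L1 miss  d=D]
1: W B2 -> L2 miss  d=D]
2: W B2 -> L2 hit  d=D]
3: W B2 -> L2 hit  d=D]
4: W B4 -> L1 miss wb->B1  d=D]
5: W B0 -> L0 miss  d=D]
6: W B0 -> L0 hit  d=D]
7: R B3 -> L0 miss wb->B0  d=-]
8: W B0 -> L0 miss  d=D]

WB = [1, 0]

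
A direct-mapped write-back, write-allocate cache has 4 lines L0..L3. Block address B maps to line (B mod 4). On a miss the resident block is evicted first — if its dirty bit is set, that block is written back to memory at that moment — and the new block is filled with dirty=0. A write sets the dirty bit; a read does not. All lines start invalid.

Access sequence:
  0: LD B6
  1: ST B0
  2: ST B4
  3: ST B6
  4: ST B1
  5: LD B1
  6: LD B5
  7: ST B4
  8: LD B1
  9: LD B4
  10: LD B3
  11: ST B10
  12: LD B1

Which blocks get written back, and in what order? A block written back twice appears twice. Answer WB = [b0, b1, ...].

  0 | R B6 → L2 miss [-]
  1 | W B0 → L0 miss [D]
  2 | W B4 → L0 miss wb→B0 [D]
  3 | W B6 → L2 hit [D]
  4 | W B1 → L1 miss [D]
  5 | R B1 → L1 hit [D]
  6 | R B5 → L1 miss wb→B1 [-]
  7 | W B4 → L0 hit [D]
  8 | R B1 → L1 miss [-]
  9 | R B4 → L0 hit [D]
  10 | R B3 → L3 miss [-]
  11 | W B10 → L2 miss wb→B6 [D]
  12 | R B1 → L1 hit [-]

WB = [0, 1, 6]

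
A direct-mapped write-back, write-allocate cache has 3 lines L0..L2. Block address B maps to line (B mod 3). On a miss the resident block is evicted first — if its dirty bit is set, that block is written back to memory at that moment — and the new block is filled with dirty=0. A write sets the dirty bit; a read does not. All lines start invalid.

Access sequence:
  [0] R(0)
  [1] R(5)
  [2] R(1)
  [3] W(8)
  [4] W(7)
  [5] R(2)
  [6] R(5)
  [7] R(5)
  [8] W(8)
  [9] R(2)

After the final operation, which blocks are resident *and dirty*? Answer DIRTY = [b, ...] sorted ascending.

DIRTY = [7]

0: R B0 -> L0 miss  d=-]
1: R B5 -> L2 miss  d=-]
2: R B1 -> L1 miss  d=-]
3: W B8 -> L2 miss  d=D]
4: W B7 -> L1 miss  d=D]
5: R B2 -> L2 miss wb->B8  d=-]
6: R B5 -> L2 miss  d=-]
7: R B5 -> L2 hit  d=-]
8: W B8 -> L2 miss  d=D]
9: R B2 -> L2 miss wb->B8  d=-]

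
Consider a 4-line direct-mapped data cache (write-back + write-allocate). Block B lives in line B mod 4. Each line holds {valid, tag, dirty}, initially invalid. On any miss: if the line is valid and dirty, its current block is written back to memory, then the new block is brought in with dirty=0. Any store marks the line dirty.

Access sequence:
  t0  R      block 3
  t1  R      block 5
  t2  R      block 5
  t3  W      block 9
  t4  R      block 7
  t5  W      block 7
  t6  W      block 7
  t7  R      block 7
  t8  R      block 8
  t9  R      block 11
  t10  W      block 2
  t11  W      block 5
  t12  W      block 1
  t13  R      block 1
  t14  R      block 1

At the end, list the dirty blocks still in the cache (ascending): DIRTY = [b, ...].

  0 | R B3 → L3 miss [-]
  1 | R B5 → L1 miss [-]
  2 | R B5 → L1 hit [-]
  3 | W B9 → L1 miss [D]
  4 | R B7 → L3 miss [-]
  5 | W B7 → L3 hit [D]
  6 | W B7 → L3 hit [D]
  7 | R B7 → L3 hit [D]
  8 | R B8 → L0 miss [-]
  9 | R B11 → L3 miss wb→B7 [-]
  10 | W B2 → L2 miss [D]
  11 | W B5 → L1 miss wb→B9 [D]
  12 | W B1 → L1 miss wb→B5 [D]
  13 | R B1 → L1 hit [D]
  14 | R B1 → L1 hit [D]

DIRTY = [1, 2]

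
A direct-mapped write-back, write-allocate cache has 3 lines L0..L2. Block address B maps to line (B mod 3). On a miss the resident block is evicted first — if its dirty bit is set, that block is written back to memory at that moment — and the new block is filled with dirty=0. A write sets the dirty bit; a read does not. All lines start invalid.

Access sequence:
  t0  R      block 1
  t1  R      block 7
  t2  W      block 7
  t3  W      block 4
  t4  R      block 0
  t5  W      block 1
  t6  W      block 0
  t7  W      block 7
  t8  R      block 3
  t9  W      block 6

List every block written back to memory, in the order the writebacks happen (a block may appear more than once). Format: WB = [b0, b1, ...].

WB = [7, 4, 1, 0]

0: R B1 -> L1 miss  d=-]
1: R B7 -> L1 miss  d=-]
2: W B7 -> L1 hit  d=D]
3: W B4 -> L1 miss wb->B7  d=D]
4: R B0 -> L0 miss  d=-]
5: W B1 -> L1 miss wb->B4  d=D]
6: W B0 -> L0 hit  d=D]
7: W B7 -> L1 miss wb->B1  d=D]
8: R B3 -> L0 miss wb->B0  d=-]
9: W B6 -> L0 miss  d=D]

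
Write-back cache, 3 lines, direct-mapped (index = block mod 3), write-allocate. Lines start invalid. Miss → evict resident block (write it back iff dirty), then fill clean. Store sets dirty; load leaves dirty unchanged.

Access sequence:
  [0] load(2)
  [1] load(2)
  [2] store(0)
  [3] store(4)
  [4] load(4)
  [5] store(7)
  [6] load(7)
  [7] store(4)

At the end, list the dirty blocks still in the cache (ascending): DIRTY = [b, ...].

DIRTY = [0, 4]

  0 | R B2 → L2 miss [-]
  1 | R B2 → L2 hit [-]
  2 | W B0 → L0 miss [D]
  3 | W B4 → L1 miss [D]
  4 | R B4 → L1 hit [D]
  5 | W B7 → L1 miss wb→B4 [D]
  6 | R B7 → L1 hit [D]
  7 | W B4 → L1 miss wb→B7 [D]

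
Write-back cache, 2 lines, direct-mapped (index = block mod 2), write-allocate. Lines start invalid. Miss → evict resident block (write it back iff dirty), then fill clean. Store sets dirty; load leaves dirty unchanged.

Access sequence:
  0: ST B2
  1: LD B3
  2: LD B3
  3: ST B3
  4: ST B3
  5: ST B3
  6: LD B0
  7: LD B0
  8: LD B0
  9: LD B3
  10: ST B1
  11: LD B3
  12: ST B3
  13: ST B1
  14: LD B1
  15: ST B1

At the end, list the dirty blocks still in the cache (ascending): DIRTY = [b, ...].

DIRTY = [1]

  0 | W B2 → L0 miss [D]
  1 | R B3 → L1 miss [-]
  2 | R B3 → L1 hit [-]
  3 | W B3 → L1 hit [D]
  4 | W B3 → L1 hit [D]
  5 | W B3 → L1 hit [D]
  6 | R B0 → L0 miss wb→B2 [-]
  7 | R B0 → L0 hit [-]
  8 | R B0 → L0 hit [-]
  9 | R B3 → L1 hit [D]
  10 | W B1 → L1 miss wb→B3 [D]
  11 | R B3 → L1 miss wb→B1 [-]
  12 | W B3 → L1 hit [D]
  13 | W B1 → L1 miss wb→B3 [D]
  14 | R B1 → L1 hit [D]
  15 | W B1 → L1 hit [D]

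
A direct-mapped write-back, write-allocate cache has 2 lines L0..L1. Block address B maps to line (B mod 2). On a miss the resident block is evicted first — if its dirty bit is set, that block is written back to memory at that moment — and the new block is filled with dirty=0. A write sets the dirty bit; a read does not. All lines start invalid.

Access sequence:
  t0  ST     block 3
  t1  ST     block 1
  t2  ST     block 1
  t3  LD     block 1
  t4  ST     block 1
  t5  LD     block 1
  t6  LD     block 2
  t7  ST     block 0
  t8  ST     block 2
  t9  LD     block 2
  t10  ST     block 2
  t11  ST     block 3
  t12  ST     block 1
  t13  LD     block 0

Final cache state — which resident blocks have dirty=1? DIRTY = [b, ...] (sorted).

  0 | W B3 → L1 miss [D]
  1 | W B1 → L1 miss wb→B3 [D]
  2 | W B1 → L1 hit [D]
  3 | R B1 → L1 hit [D]
  4 | W B1 → L1 hit [D]
  5 | R B1 → L1 hit [D]
  6 | R B2 → L0 miss [-]
  7 | W B0 → L0 miss [D]
  8 | W B2 → L0 miss wb→B0 [D]
  9 | R B2 → L0 hit [D]
  10 | W B2 → L0 hit [D]
  11 | W B3 → L1 miss wb→B1 [D]
  12 | W B1 → L1 miss wb→B3 [D]
  13 | R B0 → L0 miss wb→B2 [-]

DIRTY = [1]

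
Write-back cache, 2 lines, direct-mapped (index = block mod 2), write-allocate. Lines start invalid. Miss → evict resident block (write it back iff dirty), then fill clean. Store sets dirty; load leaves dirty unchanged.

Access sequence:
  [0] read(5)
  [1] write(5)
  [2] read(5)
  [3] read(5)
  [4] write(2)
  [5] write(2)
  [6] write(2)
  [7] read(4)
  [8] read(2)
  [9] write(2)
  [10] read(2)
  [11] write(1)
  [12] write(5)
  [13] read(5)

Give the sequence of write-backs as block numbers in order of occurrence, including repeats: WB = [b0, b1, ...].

  0 | R B5 → L1 miss [-]
  1 | W B5 → L1 hit [D]
  2 | R B5 → L1 hit [D]
  3 | R B5 → L1 hit [D]
  4 | W B2 → L0 miss [D]
  5 | W B2 → L0 hit [D]
  6 | W B2 → L0 hit [D]
  7 | R B4 → L0 miss wb→B2 [-]
  8 | R B2 → L0 miss [-]
  9 | W B2 → L0 hit [D]
  10 | R B2 → L0 hit [D]
  11 | W B1 → L1 miss wb→B5 [D]
  12 | W B5 → L1 miss wb→B1 [D]
  13 | R B5 → L1 hit [D]

WB = [2, 5, 1]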